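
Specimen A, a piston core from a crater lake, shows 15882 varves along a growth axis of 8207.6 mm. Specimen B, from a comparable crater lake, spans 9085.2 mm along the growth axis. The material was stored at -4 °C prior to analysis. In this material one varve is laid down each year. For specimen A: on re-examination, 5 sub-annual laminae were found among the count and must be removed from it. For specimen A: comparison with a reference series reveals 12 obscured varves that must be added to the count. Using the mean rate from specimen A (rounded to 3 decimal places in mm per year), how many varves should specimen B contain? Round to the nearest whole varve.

Specimen A: after corrections the count is 15882 − 5 + 12 = 15889 varves.
A: Mean rate = 8207.6 mm / 15889 years ≈ 0.517 mm/year.
Specimen B: 9085.2 mm / 0.517 mm per year = 17572.92 years ≈ 17573 varves.

17573 varves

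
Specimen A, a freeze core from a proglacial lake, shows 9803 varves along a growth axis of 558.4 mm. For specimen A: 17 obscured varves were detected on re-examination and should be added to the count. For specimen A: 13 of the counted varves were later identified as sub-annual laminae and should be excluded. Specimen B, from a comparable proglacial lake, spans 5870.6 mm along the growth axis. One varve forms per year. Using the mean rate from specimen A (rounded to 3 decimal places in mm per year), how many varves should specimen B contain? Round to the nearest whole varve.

Specimen A: after corrections the count is 9803 − 13 + 17 = 9807 varves.
A: Mean rate = 558.4 mm / 9807 years ≈ 0.057 mm per year.
Specimen B: 5870.6 mm / 0.057 mm per year = 102992.98 years ≈ 102993 varves.

102993 varves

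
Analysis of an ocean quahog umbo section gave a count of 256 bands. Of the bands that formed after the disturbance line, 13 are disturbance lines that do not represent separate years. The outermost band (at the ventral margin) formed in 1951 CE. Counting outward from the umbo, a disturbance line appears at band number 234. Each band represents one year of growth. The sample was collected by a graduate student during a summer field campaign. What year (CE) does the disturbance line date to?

1942 CE

256 − 234 = 22 bands lie beyond the disturbance line toward the ventral margin.
Removing the 13 false bands leaves 22 − 13 = 9 true bands beyond the disturbance line.
The band at the ventral margin is 1951 CE, so the disturbance line dates to 1951 − 9 = 1942 CE.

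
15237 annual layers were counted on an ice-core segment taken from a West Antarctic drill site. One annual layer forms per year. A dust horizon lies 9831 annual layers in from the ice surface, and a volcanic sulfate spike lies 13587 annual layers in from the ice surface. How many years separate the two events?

3756 years

13587 − 9831 = 3756 annual layers lie between the two events.
One annual layer per year makes the interval 3756 years.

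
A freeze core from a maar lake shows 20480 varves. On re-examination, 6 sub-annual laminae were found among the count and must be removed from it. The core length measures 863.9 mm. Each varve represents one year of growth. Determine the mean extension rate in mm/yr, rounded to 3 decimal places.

0.042 mm/yr

Adjusted count: 20480 − 6 = 20474 varves.
863.9 mm over 20474 years gives 863.9 / 20474 ≈ 0.042 mm/yr.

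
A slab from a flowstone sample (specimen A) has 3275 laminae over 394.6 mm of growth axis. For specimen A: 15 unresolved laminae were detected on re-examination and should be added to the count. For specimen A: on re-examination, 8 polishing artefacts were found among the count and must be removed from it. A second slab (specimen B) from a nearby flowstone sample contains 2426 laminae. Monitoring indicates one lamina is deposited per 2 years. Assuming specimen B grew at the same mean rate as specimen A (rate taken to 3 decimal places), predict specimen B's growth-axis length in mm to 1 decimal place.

291.1 mm

Specimen A: adjusted count: 3275 − 8 + 15 = 3282 laminae.
Specimen A: multiplying by 2 years per lamina: 3282 × 2 = 6564 years.
A: Extension rate ≈ 394.6 / 6564 = 0.060 mm per year.
Specimen B: multiplying by 2 years per lamina: 2426 × 2 = 4852 years. B's length ≈ 0.060 × 4852 = 291.1 mm.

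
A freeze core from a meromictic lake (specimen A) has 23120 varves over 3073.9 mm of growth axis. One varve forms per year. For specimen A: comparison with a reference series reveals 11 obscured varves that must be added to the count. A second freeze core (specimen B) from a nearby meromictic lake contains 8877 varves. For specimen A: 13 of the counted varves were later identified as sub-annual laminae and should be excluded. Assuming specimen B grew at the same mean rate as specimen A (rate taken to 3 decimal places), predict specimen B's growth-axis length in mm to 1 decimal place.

1180.6 mm

Specimen A: correcting the raw count gives 23120 − 13 + 11 = 23118 true varves.
A: Mean rate = 3073.9 mm / 23118 years ≈ 0.133 mm/year.
Length of B = 0.133 × 8877 = 1180.6 mm.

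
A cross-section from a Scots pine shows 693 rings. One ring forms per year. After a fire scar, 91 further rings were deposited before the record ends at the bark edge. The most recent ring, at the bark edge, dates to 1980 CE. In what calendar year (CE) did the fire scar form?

91 rings formed after the fire scar.
Counting back 91 years from 1980 CE places the fire scar in 1980 − 91 = 1889 CE.

1889 CE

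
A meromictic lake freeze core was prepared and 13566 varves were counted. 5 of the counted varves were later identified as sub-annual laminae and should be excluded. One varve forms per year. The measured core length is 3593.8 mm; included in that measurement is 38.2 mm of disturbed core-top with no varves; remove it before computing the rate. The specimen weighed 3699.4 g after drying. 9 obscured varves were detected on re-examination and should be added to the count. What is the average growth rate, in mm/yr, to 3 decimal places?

Adjusted count: 13566 − 5 + 9 = 13570 varves.
The growth record spans 3593.8 − 38.2 = 3555.6 mm.
Mean rate = 3555.6 mm / 13570 years ≈ 0.262 mm/yr.

0.262 mm/yr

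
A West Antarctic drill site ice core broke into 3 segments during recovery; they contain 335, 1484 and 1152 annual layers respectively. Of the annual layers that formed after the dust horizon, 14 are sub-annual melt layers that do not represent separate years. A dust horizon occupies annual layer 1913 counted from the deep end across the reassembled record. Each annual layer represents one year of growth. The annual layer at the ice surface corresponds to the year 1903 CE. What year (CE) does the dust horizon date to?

Total annual layers = 335 + 1484 + 1152 = 2971.
The dust horizon sits at annual layer 1913 from the deep end, so 2971 − 1913 = 1058 annual layers formed after it.
Removing the 14 false annual layers leaves 1058 − 14 = 1044 true annual layers beyond the dust horizon.
1903 − 1044 = 859 CE.

859 CE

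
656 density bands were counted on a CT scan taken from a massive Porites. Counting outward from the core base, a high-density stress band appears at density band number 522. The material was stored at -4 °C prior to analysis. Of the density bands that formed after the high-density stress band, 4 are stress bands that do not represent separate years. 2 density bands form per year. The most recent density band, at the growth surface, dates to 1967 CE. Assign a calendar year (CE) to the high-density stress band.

Between density band 522 and the growth surface there are 656 − 522 = 134 density bands.
Removing the 4 false density bands leaves 134 − 4 = 130 true density bands beyond the high-density stress band.
Dividing by 2 density bands per year: 130 / 2 = 65 years.
Counting back 65 years from 1967 CE places the high-density stress band in 1967 − 65 = 1902 CE.

1902 CE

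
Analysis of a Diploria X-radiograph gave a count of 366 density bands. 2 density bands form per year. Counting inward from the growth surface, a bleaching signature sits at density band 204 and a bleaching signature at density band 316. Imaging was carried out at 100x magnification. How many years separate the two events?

316 − 204 = 112 density bands lie between the two events.
112 density bands at 2 per year is 112 / 2 = 56 years.

56 years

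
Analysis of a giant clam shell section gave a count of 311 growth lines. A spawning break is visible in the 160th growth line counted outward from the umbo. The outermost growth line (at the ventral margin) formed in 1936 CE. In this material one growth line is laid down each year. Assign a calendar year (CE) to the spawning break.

Between growth line 160 and the ventral margin there are 311 − 160 = 151 growth lines.
Counting back 151 years from 1936 CE places the spawning break in 1936 − 151 = 1785 CE.

1785 CE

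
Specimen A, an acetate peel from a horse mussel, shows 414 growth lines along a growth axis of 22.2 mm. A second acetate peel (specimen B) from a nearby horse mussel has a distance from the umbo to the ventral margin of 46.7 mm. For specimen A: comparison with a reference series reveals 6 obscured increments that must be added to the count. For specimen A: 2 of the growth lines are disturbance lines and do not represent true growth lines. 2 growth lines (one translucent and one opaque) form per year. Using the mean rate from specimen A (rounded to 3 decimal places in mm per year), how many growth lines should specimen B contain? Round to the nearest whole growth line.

Specimen A: adjusted count: 414 − 2 + 6 = 418 growth lines.
Specimen A: 418 growth lines at 2 per year is 418 / 2 = 209 years.
A: Mean rate = 22.2 mm / 209 years ≈ 0.106 mm/year.
B spans 46.7 / 0.106 = 440.57 years; at 2 growth lines per year that is 440.57 × 2 ≈ 881 growth lines.

881 growth lines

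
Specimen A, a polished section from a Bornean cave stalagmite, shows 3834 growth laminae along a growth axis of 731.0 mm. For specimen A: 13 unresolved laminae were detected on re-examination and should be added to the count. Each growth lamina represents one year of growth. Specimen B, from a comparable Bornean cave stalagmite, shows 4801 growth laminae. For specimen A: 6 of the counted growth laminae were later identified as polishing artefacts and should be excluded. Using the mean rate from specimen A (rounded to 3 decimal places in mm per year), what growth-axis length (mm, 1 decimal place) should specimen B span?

912.2 mm

Specimen A: after corrections the count is 3834 − 6 + 13 = 3841 growth laminae.
A: Mean rate = 731.0 mm / 3841 years ≈ 0.190 mm/year.
Length of B = 0.190 × 4801 = 912.2 mm.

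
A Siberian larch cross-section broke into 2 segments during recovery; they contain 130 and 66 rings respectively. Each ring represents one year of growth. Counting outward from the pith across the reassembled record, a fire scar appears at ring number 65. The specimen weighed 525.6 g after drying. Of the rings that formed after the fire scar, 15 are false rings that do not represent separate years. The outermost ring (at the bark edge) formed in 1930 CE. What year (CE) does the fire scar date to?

Total rings = 130 + 66 = 196.
Between ring 65 and the bark edge there are 196 − 65 = 131 rings.
Removing the 15 false rings leaves 131 − 15 = 116 true rings beyond the fire scar.
1930 − 116 = 1814 CE.

1814 CE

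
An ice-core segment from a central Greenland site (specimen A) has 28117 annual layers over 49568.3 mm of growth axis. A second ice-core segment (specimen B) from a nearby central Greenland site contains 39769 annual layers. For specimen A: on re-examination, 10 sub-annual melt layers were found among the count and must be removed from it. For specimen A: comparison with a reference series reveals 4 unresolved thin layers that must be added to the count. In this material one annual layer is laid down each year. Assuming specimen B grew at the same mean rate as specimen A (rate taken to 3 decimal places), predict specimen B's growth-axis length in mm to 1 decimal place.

Specimen A: adjusted count: 28117 − 10 + 4 = 28111 annual layers.
A: Mean rate = 49568.3 mm / 28111 years ≈ 1.763 mm per year.
For B, 1.763 mm/year × 39769 years = 70112.7 mm.

70112.7 mm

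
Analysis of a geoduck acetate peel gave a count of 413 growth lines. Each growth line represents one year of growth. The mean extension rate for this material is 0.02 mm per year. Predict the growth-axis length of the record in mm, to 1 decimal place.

The record spans 413 years at 0.02 mm per year.
Predicted length = 0.02 mm/year × 413 years = 8.3 mm.

8.3 mm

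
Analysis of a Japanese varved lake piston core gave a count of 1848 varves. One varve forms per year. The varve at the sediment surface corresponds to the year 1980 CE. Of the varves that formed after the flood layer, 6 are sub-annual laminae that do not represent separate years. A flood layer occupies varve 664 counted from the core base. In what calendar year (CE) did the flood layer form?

The flood layer sits at varve 664 from the core base, so 1848 − 664 = 1184 varves formed after it.
1184 − 6 false = 1178 true varves after the flood layer.
Counting back 1178 years from 1980 CE places the flood layer in 1980 − 1178 = 802 CE.

802 CE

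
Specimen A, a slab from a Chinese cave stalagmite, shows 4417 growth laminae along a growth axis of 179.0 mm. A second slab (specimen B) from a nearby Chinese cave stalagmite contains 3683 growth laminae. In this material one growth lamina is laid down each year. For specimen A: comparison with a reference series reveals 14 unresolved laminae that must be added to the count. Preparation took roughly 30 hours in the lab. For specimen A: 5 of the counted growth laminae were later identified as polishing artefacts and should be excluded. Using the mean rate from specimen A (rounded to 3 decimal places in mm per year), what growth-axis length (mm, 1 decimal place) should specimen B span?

Specimen A: adjusted count: 4417 − 5 + 14 = 4426 growth laminae.
A: Mean rate = 179.0 mm / 4426 years ≈ 0.040 mm per year.
For B, 0.040 mm/year × 3683 years = 147.3 mm.

147.3 mm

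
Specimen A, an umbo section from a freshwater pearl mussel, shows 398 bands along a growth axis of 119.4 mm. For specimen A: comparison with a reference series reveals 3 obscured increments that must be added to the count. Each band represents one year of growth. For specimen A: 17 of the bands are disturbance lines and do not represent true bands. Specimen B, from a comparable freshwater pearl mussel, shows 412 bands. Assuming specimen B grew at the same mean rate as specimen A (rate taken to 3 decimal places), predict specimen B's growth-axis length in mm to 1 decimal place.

Specimen A: after corrections the count is 398 − 17 + 3 = 384 bands.
A: Mean rate = 119.4 mm / 384 years ≈ 0.311 mm per year.
Length of B = 0.311 × 412 = 128.1 mm.

128.1 mm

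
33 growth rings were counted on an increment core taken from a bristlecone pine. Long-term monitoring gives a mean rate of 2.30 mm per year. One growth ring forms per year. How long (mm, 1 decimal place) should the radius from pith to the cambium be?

75.9 mm

33 years of growth are recorded.
33 years at 2.30 mm/year gives 2.30 × 33 = 75.9 mm.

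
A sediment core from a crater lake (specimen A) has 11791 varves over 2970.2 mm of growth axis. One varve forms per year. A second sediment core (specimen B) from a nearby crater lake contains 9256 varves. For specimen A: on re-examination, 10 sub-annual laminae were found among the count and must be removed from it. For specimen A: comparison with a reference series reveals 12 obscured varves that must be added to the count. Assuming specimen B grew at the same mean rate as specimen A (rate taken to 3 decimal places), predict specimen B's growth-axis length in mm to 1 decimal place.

2332.5 mm

Specimen A: after corrections the count is 11791 − 10 + 12 = 11793 varves.
A: 2970.2 mm over 11793 years gives 2970.2 / 11793 ≈ 0.252 mm/year.
Length of B = 0.252 × 9256 = 2332.5 mm.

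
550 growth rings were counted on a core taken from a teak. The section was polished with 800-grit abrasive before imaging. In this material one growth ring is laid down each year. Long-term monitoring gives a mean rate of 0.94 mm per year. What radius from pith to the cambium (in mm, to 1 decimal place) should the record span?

550 years of growth are recorded.
550 years at 0.94 mm/year gives 0.94 × 550 = 517.0 mm.

517.0 mm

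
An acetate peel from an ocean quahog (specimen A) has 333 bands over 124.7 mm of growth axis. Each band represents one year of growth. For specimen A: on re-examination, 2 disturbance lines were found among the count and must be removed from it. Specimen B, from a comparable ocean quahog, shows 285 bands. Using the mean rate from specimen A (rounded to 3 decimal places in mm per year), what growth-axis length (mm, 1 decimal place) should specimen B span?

107.4 mm

Specimen A: true band count = 333 − 2 = 331.
A: Extension rate ≈ 124.7 / 331 = 0.377 mm/yr.
B's length ≈ 0.377 × 285 = 107.4 mm.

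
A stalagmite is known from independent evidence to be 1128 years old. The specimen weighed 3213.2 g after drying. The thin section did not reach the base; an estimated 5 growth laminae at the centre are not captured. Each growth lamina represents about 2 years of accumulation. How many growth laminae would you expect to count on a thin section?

Expected growth laminae: 1128 / 2 = 564.
Less the 5 uncaptured growth laminae: 564 − 5 = 559.

559 growth laminae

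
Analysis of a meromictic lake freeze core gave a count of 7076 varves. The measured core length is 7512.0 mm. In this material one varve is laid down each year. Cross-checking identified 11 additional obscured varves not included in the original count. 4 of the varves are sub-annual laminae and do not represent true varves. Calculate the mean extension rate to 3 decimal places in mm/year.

1.061 mm/year

Adjusted count: 7076 − 4 + 11 = 7083 varves.
Mean rate = 7512.0 mm / 7083 years ≈ 1.061 mm/year.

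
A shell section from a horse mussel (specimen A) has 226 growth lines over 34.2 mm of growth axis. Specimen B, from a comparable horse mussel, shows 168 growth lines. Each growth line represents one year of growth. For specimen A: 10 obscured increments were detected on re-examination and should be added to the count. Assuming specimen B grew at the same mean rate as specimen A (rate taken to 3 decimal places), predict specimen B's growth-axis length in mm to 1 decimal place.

24.4 mm

Specimen A: after corrections the count is 226 + 10 = 236 growth lines.
A: Extension rate ≈ 34.2 / 236 = 0.145 mm/year.
Length of B = 0.145 × 168 = 24.4 mm.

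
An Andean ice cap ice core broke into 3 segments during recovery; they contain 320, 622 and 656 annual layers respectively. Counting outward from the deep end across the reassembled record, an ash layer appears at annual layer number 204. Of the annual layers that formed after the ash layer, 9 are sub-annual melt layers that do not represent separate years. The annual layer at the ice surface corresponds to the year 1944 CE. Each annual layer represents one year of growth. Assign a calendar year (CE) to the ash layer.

Total annual layers = 320 + 622 + 656 = 1598.
1598 − 204 = 1394 annual layers lie beyond the ash layer toward the ice surface.
Removing the 9 false annual layers leaves 1394 − 9 = 1385 true annual layers beyond the ash layer.
The annual layer at the ice surface is 1944 CE, so the ash layer dates to 1944 − 1385 = 559 CE.

559 CE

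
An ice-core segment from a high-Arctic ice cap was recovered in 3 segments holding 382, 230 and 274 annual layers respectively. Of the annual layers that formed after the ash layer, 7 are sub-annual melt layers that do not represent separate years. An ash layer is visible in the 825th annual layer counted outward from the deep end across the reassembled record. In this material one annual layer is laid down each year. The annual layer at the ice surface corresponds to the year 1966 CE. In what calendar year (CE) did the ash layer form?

1912 CE

Total annual layers = 382 + 230 + 274 = 886.
The ash layer sits at annual layer 825 from the deep end, so 886 − 825 = 61 annual layers formed after it.
Excluding 7 false annual layers: 61 − 7 = 54.
Counting back 54 years from 1966 CE places the ash layer in 1966 − 54 = 1912 CE.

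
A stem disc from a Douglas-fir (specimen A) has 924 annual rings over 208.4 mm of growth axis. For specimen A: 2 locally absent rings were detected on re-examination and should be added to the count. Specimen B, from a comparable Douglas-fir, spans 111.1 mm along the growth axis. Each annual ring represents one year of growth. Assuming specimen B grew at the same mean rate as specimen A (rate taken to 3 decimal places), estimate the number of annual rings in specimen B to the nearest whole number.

494 annual rings

Specimen A: correcting the raw count gives 924 + 2 = 926 true annual rings.
A: Extension rate ≈ 208.4 / 926 = 0.225 mm/yr.
For B, 111.1 / 0.225 = 493.78 years ≈ 494 annual rings.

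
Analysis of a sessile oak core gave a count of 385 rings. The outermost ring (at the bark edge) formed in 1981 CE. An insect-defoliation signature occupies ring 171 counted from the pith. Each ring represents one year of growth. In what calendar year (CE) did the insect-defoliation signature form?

385 − 171 = 214 rings lie beyond the insect-defoliation signature toward the bark edge.
1981 − 214 = 1767 CE.

1767 CE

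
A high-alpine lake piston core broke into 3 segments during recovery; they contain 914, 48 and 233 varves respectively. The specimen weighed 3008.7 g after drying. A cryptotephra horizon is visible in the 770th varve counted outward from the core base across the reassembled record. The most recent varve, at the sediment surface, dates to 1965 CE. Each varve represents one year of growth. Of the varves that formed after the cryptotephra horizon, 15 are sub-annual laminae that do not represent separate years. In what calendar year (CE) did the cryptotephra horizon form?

Total varves = 914 + 48 + 233 = 1195.
Between varve 770 and the sediment surface there are 1195 − 770 = 425 varves.
Excluding 15 false varves: 425 − 15 = 410.
The varve at the sediment surface is 1965 CE, so the cryptotephra horizon dates to 1965 − 410 = 1555 CE.

1555 CE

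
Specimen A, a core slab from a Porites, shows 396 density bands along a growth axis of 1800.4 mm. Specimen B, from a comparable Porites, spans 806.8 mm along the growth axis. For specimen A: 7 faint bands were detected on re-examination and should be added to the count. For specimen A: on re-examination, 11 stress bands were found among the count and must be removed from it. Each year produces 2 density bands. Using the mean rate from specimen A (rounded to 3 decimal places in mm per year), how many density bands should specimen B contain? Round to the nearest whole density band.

Specimen A: after corrections the count is 396 − 11 + 7 = 392 density bands.
Specimen A: dividing by 2 density bands per year: 392 / 2 = 196 years.
A: Extension rate ≈ 1800.4 / 196 = 9.186 mm/year.
Specimen B: 806.8 mm / 9.186 mm per year = 87.83 years; at 2 density bands per year that is 87.83 × 2 ≈ 176 density bands.

176 density bands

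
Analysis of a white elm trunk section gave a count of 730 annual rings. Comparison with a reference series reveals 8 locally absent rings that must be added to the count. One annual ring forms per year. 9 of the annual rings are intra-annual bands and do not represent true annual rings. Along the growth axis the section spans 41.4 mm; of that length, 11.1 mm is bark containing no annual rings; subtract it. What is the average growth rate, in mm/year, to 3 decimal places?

0.042 mm/year

True annual ring count = 730 − 9 + 8 = 729.
The growth record spans 41.4 − 11.1 = 30.3 mm.
30.3 mm over 729 years gives 30.3 / 729 ≈ 0.042 mm/year.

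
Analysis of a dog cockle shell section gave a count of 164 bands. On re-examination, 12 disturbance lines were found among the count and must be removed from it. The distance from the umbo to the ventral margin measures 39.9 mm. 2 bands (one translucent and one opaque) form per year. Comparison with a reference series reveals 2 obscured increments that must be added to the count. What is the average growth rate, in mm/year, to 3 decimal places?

0.518 mm/year

Correcting the raw count gives 164 − 12 + 2 = 154 true bands.
With 2 bands per year, 154 / 2 = 77 years.
Extension rate ≈ 39.9 / 77 = 0.518 mm/year.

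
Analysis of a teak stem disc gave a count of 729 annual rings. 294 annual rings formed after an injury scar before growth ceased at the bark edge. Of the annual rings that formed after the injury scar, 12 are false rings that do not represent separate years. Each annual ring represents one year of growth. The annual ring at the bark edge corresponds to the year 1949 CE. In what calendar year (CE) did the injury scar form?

There are 294 annual rings younger than the injury scar.
Removing the 12 false annual rings leaves 294 − 12 = 282 true annual rings beyond the injury scar.
1949 − 282 = 1667 CE.

1667 CE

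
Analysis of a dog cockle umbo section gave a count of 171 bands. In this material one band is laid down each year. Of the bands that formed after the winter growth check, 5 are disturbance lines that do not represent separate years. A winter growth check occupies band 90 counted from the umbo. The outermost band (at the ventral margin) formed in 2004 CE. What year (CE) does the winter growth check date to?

Between band 90 and the ventral margin there are 171 − 90 = 81 bands.
81 − 5 false = 76 true bands after the winter growth check.
2004 − 76 = 1928 CE.

1928 CE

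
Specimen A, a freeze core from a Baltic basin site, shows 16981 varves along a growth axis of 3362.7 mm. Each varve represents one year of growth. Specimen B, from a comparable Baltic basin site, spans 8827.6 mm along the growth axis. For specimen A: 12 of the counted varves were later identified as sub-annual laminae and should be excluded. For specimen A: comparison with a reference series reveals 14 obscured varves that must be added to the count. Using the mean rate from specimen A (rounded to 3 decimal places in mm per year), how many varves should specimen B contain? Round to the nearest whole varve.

Specimen A: after corrections the count is 16981 − 12 + 14 = 16983 varves.
A: Extension rate ≈ 3362.7 / 16983 = 0.198 mm/yr.
B spans 8827.6 / 0.198 = 44583.84 years ≈ 44584 varves.

44584 varves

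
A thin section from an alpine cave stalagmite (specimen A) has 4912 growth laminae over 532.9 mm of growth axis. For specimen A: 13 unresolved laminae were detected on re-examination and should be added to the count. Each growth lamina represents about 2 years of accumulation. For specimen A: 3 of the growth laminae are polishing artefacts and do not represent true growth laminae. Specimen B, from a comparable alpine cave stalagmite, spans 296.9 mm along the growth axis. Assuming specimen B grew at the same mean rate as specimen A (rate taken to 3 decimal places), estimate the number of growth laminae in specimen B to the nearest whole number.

2749 growth laminae

Specimen A: true growth lamina count = 4912 − 3 + 13 = 4922.
Specimen A: at 2 years per growth lamina, 4922 × 2 = 9844 years.
A: Extension rate ≈ 532.9 / 9844 = 0.054 mm/year.
B spans 296.9 / 0.054 = 5498.15 years; at 2 years per growth lamina that is 5498.15 / 2 ≈ 2749 growth laminae.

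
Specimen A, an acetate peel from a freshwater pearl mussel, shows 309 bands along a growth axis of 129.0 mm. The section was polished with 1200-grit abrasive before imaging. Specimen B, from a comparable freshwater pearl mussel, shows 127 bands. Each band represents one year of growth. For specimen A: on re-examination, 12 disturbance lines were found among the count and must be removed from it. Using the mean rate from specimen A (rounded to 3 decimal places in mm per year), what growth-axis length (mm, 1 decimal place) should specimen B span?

55.1 mm

Specimen A: adjusted count: 309 − 12 = 297 bands.
A: Mean rate = 129.0 mm / 297 years ≈ 0.434 mm/yr.
B's length ≈ 0.434 × 127 = 55.1 mm.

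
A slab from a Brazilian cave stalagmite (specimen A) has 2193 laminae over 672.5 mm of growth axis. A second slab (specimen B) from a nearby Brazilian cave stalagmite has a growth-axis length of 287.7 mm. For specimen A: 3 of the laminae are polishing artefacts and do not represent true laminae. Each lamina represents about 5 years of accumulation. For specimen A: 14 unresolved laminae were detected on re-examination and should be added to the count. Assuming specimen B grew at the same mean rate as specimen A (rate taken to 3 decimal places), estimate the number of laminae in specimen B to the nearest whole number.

Specimen A: correcting the raw count gives 2193 − 3 + 14 = 2204 true laminae.
Specimen A: 2204 laminae at 5 years each span 2204 × 5 = 11020 years.
A: 672.5 mm over 11020 years gives 672.5 / 11020 ≈ 0.061 mm per year.
B spans 287.7 / 0.061 = 4716.39 years; at 5 years per lamina that is 4716.39 / 5 ≈ 943 laminae.

943 laminae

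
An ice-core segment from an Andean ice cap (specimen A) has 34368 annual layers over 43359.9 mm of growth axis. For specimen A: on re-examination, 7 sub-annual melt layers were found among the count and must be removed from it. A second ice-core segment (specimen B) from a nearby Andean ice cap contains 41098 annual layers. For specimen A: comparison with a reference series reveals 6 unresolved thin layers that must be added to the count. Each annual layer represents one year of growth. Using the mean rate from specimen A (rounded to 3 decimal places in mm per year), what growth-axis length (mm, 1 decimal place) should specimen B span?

Specimen A: after corrections the count is 34368 − 7 + 6 = 34367 annual layers.
A: 43359.9 mm over 34367 years gives 43359.9 / 34367 ≈ 1.262 mm/year.
Length of B = 1.262 × 41098 = 51865.7 mm.

51865.7 mm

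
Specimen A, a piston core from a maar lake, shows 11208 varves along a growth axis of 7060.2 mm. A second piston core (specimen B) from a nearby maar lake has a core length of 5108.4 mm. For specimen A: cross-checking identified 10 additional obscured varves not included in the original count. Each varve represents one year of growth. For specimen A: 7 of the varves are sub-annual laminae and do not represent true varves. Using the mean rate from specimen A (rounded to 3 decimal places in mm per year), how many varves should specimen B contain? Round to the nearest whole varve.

8109 varves

Specimen A: adjusted count: 11208 − 7 + 10 = 11211 varves.
A: Mean rate = 7060.2 mm / 11211 years ≈ 0.630 mm/year.
Specimen B: 5108.4 mm / 0.630 mm per year = 8108.57 years ≈ 8109 varves.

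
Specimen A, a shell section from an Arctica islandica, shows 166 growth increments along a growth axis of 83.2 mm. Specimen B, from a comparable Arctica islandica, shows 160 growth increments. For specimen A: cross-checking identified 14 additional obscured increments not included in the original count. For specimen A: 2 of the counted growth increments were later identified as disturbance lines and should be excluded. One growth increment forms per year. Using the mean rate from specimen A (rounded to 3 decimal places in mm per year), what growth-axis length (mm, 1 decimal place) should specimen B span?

Specimen A: correcting the raw count gives 166 − 2 + 14 = 178 true growth increments.
A: 83.2 mm over 178 years gives 83.2 / 178 ≈ 0.467 mm/yr.
Length of B = 0.467 × 160 = 74.7 mm.

74.7 mm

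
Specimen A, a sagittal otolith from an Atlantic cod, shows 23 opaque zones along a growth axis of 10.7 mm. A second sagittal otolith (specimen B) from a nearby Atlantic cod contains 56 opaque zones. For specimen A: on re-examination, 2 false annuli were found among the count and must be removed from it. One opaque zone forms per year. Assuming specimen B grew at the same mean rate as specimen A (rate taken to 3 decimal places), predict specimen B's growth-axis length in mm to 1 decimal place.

Specimen A: true opaque zone count = 23 − 2 = 21.
A: 10.7 mm over 21 years gives 10.7 / 21 ≈ 0.510 mm per year.
B's length ≈ 0.510 × 56 = 28.6 mm.

28.6 mm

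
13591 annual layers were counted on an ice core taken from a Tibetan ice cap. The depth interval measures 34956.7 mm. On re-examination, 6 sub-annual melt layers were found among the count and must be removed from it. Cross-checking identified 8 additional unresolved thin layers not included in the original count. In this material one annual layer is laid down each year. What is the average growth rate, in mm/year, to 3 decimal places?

2.572 mm/year

True annual layer count = 13591 − 6 + 8 = 13593.
Mean rate = 34956.7 mm / 13593 years ≈ 2.572 mm/year.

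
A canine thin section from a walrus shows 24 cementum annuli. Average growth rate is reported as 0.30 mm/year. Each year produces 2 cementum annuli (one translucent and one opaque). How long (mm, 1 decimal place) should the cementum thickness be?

3.6 mm

With 2 cementum annuli per year, 24 / 2 = 12 years.
Length ≈ 0.30 × 12 = 3.6 mm.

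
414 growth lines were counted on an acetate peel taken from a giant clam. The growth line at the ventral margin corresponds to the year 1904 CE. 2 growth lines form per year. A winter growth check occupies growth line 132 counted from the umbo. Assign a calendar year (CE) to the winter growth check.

1763 CE

The winter growth check sits at growth line 132 from the umbo, so 414 − 132 = 282 growth lines formed after it.
282 growth lines at 2 per year is 282 / 2 = 141 years.
The growth line at the ventral margin is 1904 CE, so the winter growth check dates to 1904 − 141 = 1763 CE.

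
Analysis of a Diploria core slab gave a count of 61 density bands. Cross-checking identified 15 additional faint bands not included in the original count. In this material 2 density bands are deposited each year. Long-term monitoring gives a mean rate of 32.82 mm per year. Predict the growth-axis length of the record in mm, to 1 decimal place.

True density band count = 61 + 15 = 76.
76 density bands at 2 per year is 76 / 2 = 38 years.
38 years at 32.82 mm/year gives 32.82 × 38 = 1247.2 mm.

1247.2 mm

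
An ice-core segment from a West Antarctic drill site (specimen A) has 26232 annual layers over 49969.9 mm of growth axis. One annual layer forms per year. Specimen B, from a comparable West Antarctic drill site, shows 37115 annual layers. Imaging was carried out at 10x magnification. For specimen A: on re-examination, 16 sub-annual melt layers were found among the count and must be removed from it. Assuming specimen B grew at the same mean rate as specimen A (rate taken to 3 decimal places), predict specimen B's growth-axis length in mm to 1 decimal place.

70741.2 mm

Specimen A: adjusted count: 26232 − 16 = 26216 annual layers.
A: Extension rate ≈ 49969.9 / 26216 = 1.906 mm/year.
B's length ≈ 1.906 × 37115 = 70741.2 mm.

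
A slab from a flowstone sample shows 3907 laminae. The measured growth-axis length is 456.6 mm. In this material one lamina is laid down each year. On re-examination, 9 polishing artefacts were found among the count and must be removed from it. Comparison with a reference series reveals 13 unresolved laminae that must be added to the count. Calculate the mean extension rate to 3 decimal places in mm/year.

Correcting the raw count gives 3907 − 9 + 13 = 3911 true laminae.
Extension rate ≈ 456.6 / 3911 = 0.117 mm/year.

0.117 mm/year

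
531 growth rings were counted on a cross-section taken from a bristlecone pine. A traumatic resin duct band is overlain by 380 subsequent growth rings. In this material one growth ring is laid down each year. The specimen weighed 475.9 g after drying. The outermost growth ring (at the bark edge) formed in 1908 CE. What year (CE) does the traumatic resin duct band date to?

1528 CE

380 growth rings formed after the traumatic resin duct band.
1908 − 380 = 1528 CE.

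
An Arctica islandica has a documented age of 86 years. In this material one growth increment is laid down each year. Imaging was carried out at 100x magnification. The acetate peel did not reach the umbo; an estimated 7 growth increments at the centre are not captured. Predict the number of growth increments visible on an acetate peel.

79 growth increments

Expected growth increments over 86 years: 86.
Less the 7 uncaptured growth increments: 86 − 7 = 79.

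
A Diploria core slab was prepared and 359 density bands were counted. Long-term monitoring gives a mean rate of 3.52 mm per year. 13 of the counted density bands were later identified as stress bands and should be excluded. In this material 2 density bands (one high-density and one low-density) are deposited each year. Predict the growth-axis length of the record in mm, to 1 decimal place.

Correcting the raw count gives 359 − 13 = 346 true density bands.
346 density bands at 2 per year is 346 / 2 = 173 years.
173 years at 3.52 mm/year gives 3.52 × 173 = 609.0 mm.

609.0 mm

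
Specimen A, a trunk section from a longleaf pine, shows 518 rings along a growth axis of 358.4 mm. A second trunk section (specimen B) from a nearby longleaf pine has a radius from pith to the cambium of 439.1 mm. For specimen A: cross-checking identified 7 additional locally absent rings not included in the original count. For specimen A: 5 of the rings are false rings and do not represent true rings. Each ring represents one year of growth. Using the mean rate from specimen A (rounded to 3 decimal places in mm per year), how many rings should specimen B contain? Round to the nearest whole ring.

Specimen A: after corrections the count is 518 − 5 + 7 = 520 rings.
A: Extension rate ≈ 358.4 / 520 = 0.689 mm/year.
B spans 439.1 / 0.689 = 637.30 years ≈ 637 rings.

637 rings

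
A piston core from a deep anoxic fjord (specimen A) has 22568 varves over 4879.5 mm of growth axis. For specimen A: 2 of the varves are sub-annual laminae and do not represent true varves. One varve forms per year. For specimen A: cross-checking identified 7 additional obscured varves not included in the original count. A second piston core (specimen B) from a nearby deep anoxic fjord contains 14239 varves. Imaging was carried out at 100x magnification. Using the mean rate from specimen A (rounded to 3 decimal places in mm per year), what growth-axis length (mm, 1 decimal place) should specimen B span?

Specimen A: true varve count = 22568 − 2 + 7 = 22573.
A: 4879.5 mm over 22573 years gives 4879.5 / 22573 ≈ 0.216 mm per year.
B's length ≈ 0.216 × 14239 = 3075.6 mm.

3075.6 mm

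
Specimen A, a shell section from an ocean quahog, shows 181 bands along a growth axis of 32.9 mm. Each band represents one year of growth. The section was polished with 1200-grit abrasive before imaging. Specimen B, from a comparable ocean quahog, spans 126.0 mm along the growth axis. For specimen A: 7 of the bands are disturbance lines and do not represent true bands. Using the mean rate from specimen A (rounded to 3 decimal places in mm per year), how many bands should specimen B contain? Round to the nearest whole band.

667 bands

Specimen A: correcting the raw count gives 181 − 7 = 174 true bands.
A: 32.9 mm over 174 years gives 32.9 / 174 ≈ 0.189 mm per year.
For B, 126.0 / 0.189 = 666.67 years ≈ 667 bands.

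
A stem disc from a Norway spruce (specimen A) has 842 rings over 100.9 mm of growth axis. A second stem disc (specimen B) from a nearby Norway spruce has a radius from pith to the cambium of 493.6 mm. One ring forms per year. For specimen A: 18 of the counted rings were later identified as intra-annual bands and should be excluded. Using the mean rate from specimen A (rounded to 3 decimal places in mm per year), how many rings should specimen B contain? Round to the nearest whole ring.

4046 rings

Specimen A: correcting the raw count gives 842 − 18 = 824 true rings.
A: 100.9 mm over 824 years gives 100.9 / 824 ≈ 0.122 mm per year.
B spans 493.6 / 0.122 = 4045.90 years ≈ 4046 rings.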